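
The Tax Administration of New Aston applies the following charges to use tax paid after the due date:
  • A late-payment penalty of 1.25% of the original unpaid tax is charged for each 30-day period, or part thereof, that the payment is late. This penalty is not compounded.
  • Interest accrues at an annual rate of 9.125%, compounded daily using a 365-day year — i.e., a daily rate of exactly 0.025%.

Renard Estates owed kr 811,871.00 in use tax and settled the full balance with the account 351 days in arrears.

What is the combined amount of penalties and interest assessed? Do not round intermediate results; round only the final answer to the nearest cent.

Penalty periods: ⌈351/30⌉ = 12; penalty = 12 × 1.25% × kr 811,871.00 = kr 121,780.65
Interest: kr 811,871.00 × ((1 + 0.00025)^351 − 1) = kr 811,871.00 × 0.09170319… = kr 74,451.1577…
Penalties + interest = kr 121,780.6500 + kr 74,451.1577… = kr 196,231.81

kr 196,231.81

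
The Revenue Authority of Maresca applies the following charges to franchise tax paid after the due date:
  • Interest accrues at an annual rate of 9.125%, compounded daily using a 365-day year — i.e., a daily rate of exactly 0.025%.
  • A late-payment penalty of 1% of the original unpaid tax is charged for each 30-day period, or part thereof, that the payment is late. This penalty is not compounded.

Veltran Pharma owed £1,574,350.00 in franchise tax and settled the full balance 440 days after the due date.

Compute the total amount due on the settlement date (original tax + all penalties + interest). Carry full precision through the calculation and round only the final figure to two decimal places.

Penalty periods: ⌈440/30⌉ = 15; penalty = 15 × 1% × £1,574,350.00 = £236,152.50
Interest: £1,574,350.00 × ((1 + 0.00025)^440 − 1) = £1,574,350.00 × 0.11626272… = £183,038.2200…
Total = £1,574,350.00 + £236,152.5000 + £183,038.2200… = £1,993,540.72

£1,993,540.72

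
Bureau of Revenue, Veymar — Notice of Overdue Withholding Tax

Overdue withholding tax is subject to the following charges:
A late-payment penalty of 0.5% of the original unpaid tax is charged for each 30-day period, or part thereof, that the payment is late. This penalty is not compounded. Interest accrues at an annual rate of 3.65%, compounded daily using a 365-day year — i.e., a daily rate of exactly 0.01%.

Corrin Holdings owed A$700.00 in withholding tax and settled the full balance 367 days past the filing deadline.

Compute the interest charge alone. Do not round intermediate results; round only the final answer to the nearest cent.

A$26.17

Interest: A$700.00 × ((1 + 0.0001)^367 − 1) = A$700.00 × 0.03737986… = A$26.1659…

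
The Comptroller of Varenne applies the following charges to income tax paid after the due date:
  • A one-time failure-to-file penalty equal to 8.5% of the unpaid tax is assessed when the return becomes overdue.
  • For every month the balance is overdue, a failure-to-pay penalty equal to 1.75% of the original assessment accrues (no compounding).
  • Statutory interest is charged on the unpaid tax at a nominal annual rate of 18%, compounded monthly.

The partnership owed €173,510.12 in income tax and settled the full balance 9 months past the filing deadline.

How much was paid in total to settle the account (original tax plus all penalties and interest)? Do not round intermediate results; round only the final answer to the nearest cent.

€240,465.94

Failure-to-file penalty: 8.5% × €173,510.12 = €14,748.36…
Failure-to-pay penalty: 9 × 1.75% × €173,510.12 = €27,327.84…
Interest (18%/yr ÷ 12 = 1.5%/month): €173,510.12 × ((1 + 0.015)^9 − 1) = €24,879.6118…
Total = €173,510.12 + €42,076.2041 + €24,879.6118… = €240,465.94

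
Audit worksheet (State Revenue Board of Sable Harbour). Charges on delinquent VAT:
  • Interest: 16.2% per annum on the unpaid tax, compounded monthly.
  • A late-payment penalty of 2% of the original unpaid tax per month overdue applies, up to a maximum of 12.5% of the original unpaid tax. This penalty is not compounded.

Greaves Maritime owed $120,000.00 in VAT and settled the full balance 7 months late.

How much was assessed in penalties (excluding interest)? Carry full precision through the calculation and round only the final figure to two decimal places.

Penalty (uncapped): 7 × 2% × $120,000.00 = $16,800.00; cap = 12.5% × $120,000.00 = $15,000.00 → penalty = $15,000.00

$15,000.00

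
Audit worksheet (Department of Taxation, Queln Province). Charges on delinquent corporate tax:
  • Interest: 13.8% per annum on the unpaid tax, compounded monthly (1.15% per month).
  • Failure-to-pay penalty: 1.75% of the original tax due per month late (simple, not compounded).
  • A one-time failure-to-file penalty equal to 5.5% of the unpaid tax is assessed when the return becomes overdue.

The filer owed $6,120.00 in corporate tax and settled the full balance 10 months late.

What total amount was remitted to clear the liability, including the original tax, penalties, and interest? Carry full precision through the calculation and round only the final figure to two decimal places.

$8,268.96

Failure-to-file penalty: 5.5% × $6,120.00 = $336.60
Failure-to-pay penalty: 10 × 1.75% × $6,120.00 = $1,071.00
Interest: $6,120.00 × ((1 + 0.0115)^10 − 1) = $6,120.00 × 0.1211375… = $741.3614…
Total = $6,120.00 + $1,407.6000 + $741.3614… = $8,268.96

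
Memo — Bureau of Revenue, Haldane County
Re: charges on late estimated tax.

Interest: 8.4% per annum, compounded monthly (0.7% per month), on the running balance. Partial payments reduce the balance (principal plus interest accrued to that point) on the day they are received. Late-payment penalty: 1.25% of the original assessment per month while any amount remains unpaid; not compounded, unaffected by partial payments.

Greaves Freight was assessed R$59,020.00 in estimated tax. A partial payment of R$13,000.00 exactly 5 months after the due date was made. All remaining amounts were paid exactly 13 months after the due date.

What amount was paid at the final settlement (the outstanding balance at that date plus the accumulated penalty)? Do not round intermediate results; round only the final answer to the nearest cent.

Balance at month 5: R$59,020.0000 × (1 + 0.007)^5 = R$61,114.8229…
After R$13,000.00 payment: R$61,114.8229… − R$13,000.00 = R$48,114.8229…
Balance at month 13: R$48,114.8229… × (1 + 0.007)^8 = R$50,876.1989…
Penalty: 13 × 1.25% × R$59,020.00 = R$9,590.75
Final settlement = outstanding balance + penalty = R$50,876.1989… + R$9,590.75 = R$60,466.95

R$60,466.95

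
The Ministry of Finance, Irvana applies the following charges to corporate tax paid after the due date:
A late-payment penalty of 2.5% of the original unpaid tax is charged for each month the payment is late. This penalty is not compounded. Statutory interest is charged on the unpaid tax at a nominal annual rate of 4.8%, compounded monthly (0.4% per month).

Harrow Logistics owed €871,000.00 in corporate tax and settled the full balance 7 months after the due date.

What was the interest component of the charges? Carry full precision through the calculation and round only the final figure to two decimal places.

Interest: €871,000.00 × ((1 + 0.004)^7 − 1) = €871,000.00 × 0.0283382… = €24,682.6149…

€24,682.61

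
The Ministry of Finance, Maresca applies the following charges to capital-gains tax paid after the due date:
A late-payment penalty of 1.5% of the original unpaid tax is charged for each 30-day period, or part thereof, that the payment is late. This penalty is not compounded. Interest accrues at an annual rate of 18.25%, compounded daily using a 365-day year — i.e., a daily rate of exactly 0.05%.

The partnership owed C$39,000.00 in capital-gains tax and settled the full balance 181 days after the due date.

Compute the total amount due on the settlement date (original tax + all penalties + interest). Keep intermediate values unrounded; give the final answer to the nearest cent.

Penalty periods: ⌈181/30⌉ = 7; penalty = 7 × 1.5% × C$39,000.00 = C$4,095.00
Interest: C$39,000.00 × ((1 + 0.0005)^181 − 1) = C$39,000.00 × 0.09469675… = C$3,693.1732…
Total = C$39,000.00 + C$4,095.0000 + C$3,693.1732… = C$46,788.17

C$46,788.17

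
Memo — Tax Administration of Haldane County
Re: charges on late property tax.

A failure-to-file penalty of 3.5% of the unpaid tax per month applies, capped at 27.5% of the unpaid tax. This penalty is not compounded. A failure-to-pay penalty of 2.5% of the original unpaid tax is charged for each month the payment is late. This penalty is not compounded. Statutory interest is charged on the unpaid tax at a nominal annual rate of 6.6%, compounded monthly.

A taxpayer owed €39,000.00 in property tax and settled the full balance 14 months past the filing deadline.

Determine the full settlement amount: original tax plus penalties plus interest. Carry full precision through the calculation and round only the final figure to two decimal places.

Failure-to-file: 14 × 3.5% × €39,000.00 = €19,110.00, capped at 27.5% × €39,000.00 = €10,725.00
Failure-to-pay penalty = 2.5% × €39,000.00 × 14 mo = €13,650.00
Interest (6.6%/yr ÷ 12 = 0.55%/month): €39,000.00 × ((1 + 0.0055)^14 − 1) = €3,112.7552…
Total = €39,000.00 + €24,375.0000 + €3,112.7552… = €66,487.76

€66,487.76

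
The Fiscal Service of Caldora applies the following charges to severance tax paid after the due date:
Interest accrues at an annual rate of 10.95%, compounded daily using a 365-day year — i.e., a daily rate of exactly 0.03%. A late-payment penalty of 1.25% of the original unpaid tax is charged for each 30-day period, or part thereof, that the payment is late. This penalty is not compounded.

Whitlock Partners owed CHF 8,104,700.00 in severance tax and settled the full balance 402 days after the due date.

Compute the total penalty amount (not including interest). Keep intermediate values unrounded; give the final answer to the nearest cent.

CHF 1,418,322.50

Penalty periods: ⌈402/30⌉ = 14; penalty = 14 × 1.25% × CHF 8,104,700.00 = CHF 1,418,322.50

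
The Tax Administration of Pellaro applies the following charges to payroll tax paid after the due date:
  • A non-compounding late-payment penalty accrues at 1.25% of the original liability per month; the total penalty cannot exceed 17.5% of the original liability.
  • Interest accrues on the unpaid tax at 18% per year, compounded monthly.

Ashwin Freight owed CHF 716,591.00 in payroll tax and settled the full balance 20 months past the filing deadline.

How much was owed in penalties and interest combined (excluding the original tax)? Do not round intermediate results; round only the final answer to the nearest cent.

Penalty (uncapped): 20 × 1.25% × CHF 716,591.00 = CHF 179,147.75; cap = 17.5% × CHF 716,591.00 = CHF 125,403.43… → penalty = CHF 125,403.43…
Interest (18%/yr ÷ 12 = 1.5%/month): CHF 716,591.00 × ((1 + 0.015)^20 − 1) = CHF 248,553.1760…
Penalties + interest = CHF 125,403.4250 + CHF 248,553.1760… = CHF 373,956.60

CHF 373,956.60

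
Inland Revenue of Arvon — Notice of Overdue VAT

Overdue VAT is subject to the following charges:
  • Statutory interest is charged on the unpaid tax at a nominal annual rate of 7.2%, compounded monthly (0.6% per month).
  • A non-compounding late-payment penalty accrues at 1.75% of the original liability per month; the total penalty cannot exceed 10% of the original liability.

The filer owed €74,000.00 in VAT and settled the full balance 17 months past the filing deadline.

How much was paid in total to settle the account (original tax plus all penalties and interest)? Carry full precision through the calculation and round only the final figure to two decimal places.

€89,321.40

Penalty (uncapped): 17 × 1.75% × €74,000.00 = €22,015.00; cap = 10% × €74,000.00 = €7,400.00 → penalty = €7,400.00
Interest: €74,000.00 × ((1 + 0.006)^17 − 1) = €74,000.00 × 0.1070460… = €7,921.4050…
Total = €74,000.00 + €7,400.0000 + €7,921.4050… = €89,321.40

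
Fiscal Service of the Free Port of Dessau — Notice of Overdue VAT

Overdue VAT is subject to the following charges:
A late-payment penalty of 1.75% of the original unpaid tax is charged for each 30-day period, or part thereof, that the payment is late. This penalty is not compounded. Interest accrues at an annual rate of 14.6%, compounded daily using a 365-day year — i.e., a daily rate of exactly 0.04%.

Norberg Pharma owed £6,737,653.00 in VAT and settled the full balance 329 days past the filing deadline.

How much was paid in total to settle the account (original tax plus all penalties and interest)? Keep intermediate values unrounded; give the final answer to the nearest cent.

Penalty periods: ⌈329/30⌉ = 11; penalty = 11 × 1.75% × £6,737,653.00 = £1,296,998.20…
Interest: £6,737,653.00 × ((1 + 0.0004)^329 − 1) = £6,737,653.00 × 0.14062195… = £947,461.9279…
Total = £6,737,653.00 + £1,296,998.2025 + £947,461.9279… = £8,982,113.13

£8,982,113.13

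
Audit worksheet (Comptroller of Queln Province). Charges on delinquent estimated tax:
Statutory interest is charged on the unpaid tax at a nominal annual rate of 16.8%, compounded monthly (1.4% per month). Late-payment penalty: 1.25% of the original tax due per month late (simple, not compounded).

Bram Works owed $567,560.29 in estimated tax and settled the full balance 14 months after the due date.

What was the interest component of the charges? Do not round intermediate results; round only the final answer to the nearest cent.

Interest: $567,560.29 × ((1 + 0.014)^14 − 1) = $567,560.29 × 0.2148744… = $121,954.1598…

$121,954.16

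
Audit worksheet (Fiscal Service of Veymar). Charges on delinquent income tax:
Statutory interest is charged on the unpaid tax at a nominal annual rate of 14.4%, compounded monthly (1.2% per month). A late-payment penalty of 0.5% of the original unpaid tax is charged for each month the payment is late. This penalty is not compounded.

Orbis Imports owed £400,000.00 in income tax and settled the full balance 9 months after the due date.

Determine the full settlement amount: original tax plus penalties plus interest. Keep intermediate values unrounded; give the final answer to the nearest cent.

£463,332.72

Late-payment penalty = 0.5% × £400,000.00 × 9 mo = £18,000.00
Interest: £400,000.00 × ((1 + 0.012)^9 − 1) = £400,000.00 × 0.1133318… = £45,332.7185…
Total = £400,000.00 + £18,000.0000 + £45,332.7185… = £463,332.72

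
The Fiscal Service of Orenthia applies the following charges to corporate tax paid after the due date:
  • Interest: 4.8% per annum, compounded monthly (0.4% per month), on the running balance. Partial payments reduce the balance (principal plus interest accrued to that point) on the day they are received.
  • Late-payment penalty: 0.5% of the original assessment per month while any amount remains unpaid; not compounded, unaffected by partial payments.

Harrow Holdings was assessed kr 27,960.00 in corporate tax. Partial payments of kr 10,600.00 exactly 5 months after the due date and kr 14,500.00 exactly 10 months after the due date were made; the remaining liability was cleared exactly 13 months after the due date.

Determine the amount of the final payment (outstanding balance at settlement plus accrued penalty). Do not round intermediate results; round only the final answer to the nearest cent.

kr 5,648.05

Balance at month 5: kr 27,960.0000 × (1 + 0.004)^5 = kr 28,523.6915…
After kr 10,600.00 payment: kr 28,523.6915… − kr 10,600.00 = kr 17,923.6915…
Balance at month 10: kr 17,923.6915… × (1 + 0.004)^5 = kr 18,285.0446…
After kr 14,500.00 payment: kr 18,285.0446… − kr 14,500.00 = kr 3,785.0446…
Balance at month 13: kr 3,785.0446… × (1 + 0.004)^3 = kr 3,830.6471…
Penalty: 13 × 0.5% × kr 27,960.00 = kr 1,817.40
Final settlement = outstanding balance + penalty = kr 3,830.6471… + kr 1,817.40 = kr 5,648.05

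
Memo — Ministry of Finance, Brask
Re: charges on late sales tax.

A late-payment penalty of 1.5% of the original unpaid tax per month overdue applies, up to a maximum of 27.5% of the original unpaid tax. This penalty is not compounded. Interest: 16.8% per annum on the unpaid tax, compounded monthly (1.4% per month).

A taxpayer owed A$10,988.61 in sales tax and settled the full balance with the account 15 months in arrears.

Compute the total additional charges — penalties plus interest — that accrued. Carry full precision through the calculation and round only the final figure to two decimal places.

Penalty: 15 × 1.5% × A$10,988.61 = A$2,472.44… (below the 27.5% cap of A$3,021.87…)
Interest: A$10,988.61 × ((1 + 0.014)^15 − 1) = A$10,988.61 × 0.2318826… = A$2,548.0676…
Penalties + interest = A$2,472.4373… + A$2,548.0676… = A$5,020.50

A$5,020.50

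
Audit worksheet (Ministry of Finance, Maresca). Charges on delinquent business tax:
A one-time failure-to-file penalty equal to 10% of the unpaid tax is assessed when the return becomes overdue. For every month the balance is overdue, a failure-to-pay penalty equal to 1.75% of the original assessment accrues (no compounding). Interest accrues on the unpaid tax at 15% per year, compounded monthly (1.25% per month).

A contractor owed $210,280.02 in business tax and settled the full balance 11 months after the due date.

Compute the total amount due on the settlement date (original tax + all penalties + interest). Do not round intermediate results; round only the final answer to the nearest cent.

Failure-to-file penalty: 10% × $210,280.02 = $21,028.00…
Failure-to-pay penalty: 11 × 1.75% × $210,280.02 = $40,478.90…
Interest: $210,280.02 × ((1 + 0.0125)^11 − 1) = $210,280.02 × 0.1464242… = $30,790.0869…
Total = $210,280.02 + $61,506.9059… + $30,790.0869… = $302,577.01

$302,577.01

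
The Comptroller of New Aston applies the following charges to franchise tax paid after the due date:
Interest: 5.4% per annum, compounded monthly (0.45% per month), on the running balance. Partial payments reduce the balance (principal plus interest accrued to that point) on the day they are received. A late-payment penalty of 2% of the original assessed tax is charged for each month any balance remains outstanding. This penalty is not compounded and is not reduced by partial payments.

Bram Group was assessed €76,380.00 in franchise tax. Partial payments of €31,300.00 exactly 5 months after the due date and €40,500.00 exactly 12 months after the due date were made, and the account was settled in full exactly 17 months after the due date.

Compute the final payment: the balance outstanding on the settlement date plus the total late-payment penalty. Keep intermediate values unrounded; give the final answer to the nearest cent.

Balance at month 5: €76,380.0000 × (1 + 0.0045)^5 = €78,114.0867…
After €31,300.00 payment: €78,114.0867… − €31,300.00 = €46,814.0867…
Balance at month 12: €46,814.0867… × (1 + 0.0045)^7 = €48,308.7881…
After €40,500.00 payment: €48,308.7881… − €40,500.00 = €7,808.7881…
Balance at month 17: €7,808.7881… × (1 + 0.0045)^5 = €7,986.0743…
Penalty: 17 × 2% × €76,380.00 = €25,969.20
Final settlement = outstanding balance + penalty = €7,986.0743… + €25,969.20 = €33,955.27

€33,955.27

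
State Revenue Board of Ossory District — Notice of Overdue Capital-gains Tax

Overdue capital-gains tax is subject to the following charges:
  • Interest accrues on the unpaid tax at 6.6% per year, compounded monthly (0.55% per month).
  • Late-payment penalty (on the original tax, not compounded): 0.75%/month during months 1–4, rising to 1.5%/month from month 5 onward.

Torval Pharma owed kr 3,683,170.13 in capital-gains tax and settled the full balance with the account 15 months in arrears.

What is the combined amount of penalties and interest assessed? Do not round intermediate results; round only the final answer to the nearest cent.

kr 1,034,061.86

Penalty, months 1–4: 4 × 0.75% × kr 3,683,170.13 = kr 110,495.10…
Penalty, months 5–15: 11 × 1.5% × kr 3,683,170.13 = kr 607,723.07…
Interest: kr 3,683,170.13 × ((1 + 0.0055)^15 − 1) = kr 3,683,170.13 × 0.0857532… = kr 315,843.6798…
Penalties + interest = kr 718,218.1754… + kr 315,843.6798… = kr 1,034,061.86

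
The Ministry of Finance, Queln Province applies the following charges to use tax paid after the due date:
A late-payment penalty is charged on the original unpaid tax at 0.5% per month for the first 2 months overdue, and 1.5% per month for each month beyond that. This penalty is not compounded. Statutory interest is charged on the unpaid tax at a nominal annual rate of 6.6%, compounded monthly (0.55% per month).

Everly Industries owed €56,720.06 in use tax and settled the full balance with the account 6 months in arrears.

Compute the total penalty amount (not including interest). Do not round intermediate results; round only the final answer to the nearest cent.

Penalty, months 1–2: 2 × 0.5% × €56,720.06 = €567.20…
Penalty, months 3–6: 4 × 1.5% × €56,720.06 = €3,403.20…
Total penalty = €567.20… + €3,403.20… = €3,970.40

€3,970.40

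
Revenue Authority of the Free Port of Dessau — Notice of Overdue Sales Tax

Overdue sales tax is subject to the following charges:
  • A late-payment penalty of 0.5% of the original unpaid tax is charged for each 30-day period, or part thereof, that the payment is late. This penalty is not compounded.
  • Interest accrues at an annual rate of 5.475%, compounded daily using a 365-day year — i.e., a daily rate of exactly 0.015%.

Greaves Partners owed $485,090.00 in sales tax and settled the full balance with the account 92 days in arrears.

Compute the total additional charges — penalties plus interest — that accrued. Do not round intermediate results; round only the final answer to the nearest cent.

Penalty periods: ⌈92/30⌉ = 4; penalty = 4 × 0.5% × $485,090.00 = $9,701.80
Interest: $485,090.00 × ((1 + 0.00015)^92 − 1) = $485,090.00 × 0.01389461… = $6,740.1365…
Penalties + interest = $9,701.8000 + $6,740.1365… = $16,441.94

$16,441.94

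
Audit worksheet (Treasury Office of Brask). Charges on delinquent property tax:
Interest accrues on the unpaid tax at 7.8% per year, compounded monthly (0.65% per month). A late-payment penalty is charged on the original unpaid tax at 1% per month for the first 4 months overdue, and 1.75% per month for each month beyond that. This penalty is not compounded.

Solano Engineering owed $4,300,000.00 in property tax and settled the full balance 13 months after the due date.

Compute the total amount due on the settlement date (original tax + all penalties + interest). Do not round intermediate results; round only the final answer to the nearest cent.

Penalty, months 1–4: 4 × 1% × $4,300,000.00 = $172,000.00
Penalty, months 5–13: 9 × 1.75% × $4,300,000.00 = $677,250.00
Interest: $4,300,000.00 × ((1 + 0.0065)^13 − 1) = $4,300,000.00 × 0.0878753… = $377,863.9368…
Total = $4,300,000.00 + $849,250.0000 + $377,863.9368… = $5,527,113.94

$5,527,113.94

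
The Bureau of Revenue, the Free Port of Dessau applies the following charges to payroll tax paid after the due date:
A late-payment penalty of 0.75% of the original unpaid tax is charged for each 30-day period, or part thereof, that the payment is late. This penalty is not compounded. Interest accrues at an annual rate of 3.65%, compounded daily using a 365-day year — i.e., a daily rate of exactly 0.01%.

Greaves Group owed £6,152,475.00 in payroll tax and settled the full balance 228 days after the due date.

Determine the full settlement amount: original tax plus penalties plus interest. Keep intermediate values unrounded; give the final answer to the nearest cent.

£6,663,504.13

Penalty periods: ⌈228/30⌉ = 8; penalty = 8 × 0.75% × £6,152,475.00 = £369,148.50
Interest: £6,152,475.00 × ((1 + 0.0001)^228 − 1) = £6,152,475.00 × 0.02306074… = £141,880.6294…
Total = £6,152,475.00 + £369,148.5000 + £141,880.6294… = £6,663,504.13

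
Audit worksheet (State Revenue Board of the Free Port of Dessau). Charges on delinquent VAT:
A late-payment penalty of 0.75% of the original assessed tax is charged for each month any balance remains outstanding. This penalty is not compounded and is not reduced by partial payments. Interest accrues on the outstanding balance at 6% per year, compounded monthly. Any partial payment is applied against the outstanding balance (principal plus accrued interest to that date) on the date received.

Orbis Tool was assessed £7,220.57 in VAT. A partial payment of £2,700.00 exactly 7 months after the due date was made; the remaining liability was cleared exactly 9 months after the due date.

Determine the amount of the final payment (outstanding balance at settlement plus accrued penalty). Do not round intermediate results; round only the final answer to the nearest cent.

Monthly rate = 6% ÷ 12 = 0.5%
Balance at month 7: £7,220.5700 × (1 + 0.005)^7 = £7,477.1125…
After £2,700.00 payment: £7,477.1125… − £2,700.00 = £4,777.1125…
Balance at month 9: £4,777.1125… × (1 + 0.005)^2 = £4,825.0031…
Penalty: 9 × 0.75% × £7,220.57 = £487.39…
Final settlement = outstanding balance + penalty = £4,825.0031… + £487.39… = £5,312.39

£5,312.39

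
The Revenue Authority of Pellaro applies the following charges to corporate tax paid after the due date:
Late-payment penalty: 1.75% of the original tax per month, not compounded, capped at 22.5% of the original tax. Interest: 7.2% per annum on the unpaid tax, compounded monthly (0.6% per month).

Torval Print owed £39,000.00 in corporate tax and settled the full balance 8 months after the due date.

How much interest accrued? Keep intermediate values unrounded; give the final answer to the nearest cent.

Interest: £39,000.00 × ((1 + 0.006)^8 − 1) = £39,000.00 × 0.0490202… = £1,911.7873…

£1,911.79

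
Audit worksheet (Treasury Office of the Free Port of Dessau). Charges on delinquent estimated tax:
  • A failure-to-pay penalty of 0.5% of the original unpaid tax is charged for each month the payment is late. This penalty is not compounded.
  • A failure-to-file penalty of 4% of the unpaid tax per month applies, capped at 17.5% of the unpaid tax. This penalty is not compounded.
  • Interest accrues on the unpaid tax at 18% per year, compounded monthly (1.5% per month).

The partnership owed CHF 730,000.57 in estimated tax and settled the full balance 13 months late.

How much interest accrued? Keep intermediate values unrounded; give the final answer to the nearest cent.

Interest: CHF 730,000.57 × ((1 + 0.015)^13 − 1) = CHF 730,000.57 × 0.2135524… = CHF 155,893.4059…

CHF 155,893.41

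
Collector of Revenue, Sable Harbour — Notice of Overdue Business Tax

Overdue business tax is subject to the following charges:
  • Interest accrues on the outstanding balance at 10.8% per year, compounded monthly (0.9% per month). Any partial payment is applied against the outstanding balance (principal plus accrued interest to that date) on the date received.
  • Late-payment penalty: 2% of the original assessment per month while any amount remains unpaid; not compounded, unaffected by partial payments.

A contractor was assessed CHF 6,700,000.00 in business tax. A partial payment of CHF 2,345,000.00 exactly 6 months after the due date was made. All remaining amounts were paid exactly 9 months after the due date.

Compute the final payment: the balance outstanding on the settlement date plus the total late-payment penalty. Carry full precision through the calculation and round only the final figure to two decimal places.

CHF 6,059,766.53

Balance at month 6: CHF 6,700,000.0000 × (1 + 0.009)^6 = CHF 7,070,038.8478…
After CHF 2,345,000.00 payment: CHF 7,070,038.8478… − CHF 2,345,000.00 = CHF 4,725,038.8478…
Balance at month 9: CHF 4,725,038.8478… × (1 + 0.009)^3 = CHF 4,853,766.5256…
Penalty: 9 × 2% × CHF 6,700,000.00 = CHF 1,206,000.00
Final settlement = outstanding balance + penalty = CHF 4,853,766.5256… + CHF 1,206,000.00 = CHF 6,059,766.53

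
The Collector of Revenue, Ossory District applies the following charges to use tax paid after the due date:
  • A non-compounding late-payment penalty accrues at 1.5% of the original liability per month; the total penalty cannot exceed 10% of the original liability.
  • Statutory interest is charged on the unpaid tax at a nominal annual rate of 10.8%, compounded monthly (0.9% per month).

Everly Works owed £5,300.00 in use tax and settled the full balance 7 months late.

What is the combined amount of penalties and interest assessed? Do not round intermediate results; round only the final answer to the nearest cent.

Penalty (uncapped): 7 × 1.5% × £5,300.00 = £556.50; cap = 10% × £5,300.00 = £530.00 → penalty = £530.00
Interest: £5,300.00 × ((1 + 0.009)^7 − 1) = £5,300.00 × 0.0647267… = £343.0518…
Penalties + interest = £530.0000 + £343.0518… = £873.05

£873.05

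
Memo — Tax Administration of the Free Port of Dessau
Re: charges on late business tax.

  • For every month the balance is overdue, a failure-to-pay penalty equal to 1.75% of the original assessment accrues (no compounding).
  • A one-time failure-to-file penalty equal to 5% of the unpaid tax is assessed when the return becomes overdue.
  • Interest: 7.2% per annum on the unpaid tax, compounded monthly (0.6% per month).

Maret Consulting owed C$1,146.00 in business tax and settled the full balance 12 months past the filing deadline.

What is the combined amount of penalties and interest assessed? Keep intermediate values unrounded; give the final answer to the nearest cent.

Failure-to-file penalty: 5% × C$1,146.00 = C$57.30
Failure-to-pay penalty = 1.75% × C$1,146.00 × 12 mo = C$240.66
Interest: C$1,146.00 × ((1 + 0.006)^12 − 1) = C$1,146.00 × 0.0744242… = C$85.2901…
Penalties + interest = C$297.9600 + C$85.2901… = C$383.25

C$383.25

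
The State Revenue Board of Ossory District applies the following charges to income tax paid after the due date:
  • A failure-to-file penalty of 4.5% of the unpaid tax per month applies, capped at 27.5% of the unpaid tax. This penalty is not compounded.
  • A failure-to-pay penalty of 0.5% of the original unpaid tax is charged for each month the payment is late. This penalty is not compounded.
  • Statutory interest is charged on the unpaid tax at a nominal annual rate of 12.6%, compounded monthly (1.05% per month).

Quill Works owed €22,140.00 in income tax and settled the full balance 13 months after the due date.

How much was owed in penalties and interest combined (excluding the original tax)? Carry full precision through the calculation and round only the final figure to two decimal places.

Failure-to-file: 13 × 4.5% × €22,140.00 = €12,951.90, capped at 27.5% × €22,140.00 = €6,088.50
Failure-to-pay penalty: 13 × 0.5% × €22,140.00 = €1,439.10
Interest: €22,140.00 × ((1 + 0.0105)^13 − 1) = €22,140.00 × 0.1454394… = €3,220.0292…
Penalties + interest = €7,527.6000 + €3,220.0292… = €10,747.63

€10,747.63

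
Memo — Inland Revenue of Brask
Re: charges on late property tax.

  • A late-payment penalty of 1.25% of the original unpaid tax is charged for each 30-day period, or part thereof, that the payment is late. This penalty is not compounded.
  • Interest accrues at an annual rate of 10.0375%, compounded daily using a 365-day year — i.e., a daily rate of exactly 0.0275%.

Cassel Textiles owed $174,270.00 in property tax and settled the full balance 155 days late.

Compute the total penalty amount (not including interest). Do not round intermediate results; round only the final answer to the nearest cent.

Penalty periods: ⌈155/30⌉ = 6; penalty = 6 × 1.25% × $174,270.00 = $13,070.25

$13,070.25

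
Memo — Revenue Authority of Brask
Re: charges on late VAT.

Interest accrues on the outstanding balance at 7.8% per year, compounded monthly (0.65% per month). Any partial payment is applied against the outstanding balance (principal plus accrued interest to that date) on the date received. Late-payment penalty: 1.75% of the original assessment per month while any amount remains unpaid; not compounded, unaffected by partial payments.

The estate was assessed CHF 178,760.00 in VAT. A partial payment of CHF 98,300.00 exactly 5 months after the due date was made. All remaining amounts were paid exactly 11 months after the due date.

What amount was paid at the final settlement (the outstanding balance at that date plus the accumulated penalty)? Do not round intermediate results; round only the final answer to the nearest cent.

CHF 124,179.70

Balance at month 5: CHF 178,760.0000 × (1 + 0.0065)^5 = CHF 184,645.7186…
After CHF 98,300.00 payment: CHF 184,645.7186… − CHF 98,300.00 = CHF 86,345.7186…
Balance at month 11: CHF 86,345.7186… × (1 + 0.0065)^6 = CHF 89,768.3998…
Penalty: 11 × 1.75% × CHF 178,760.00 = CHF 34,411.30
Final settlement = outstanding balance + penalty = CHF 89,768.3998… + CHF 34,411.30 = CHF 124,179.70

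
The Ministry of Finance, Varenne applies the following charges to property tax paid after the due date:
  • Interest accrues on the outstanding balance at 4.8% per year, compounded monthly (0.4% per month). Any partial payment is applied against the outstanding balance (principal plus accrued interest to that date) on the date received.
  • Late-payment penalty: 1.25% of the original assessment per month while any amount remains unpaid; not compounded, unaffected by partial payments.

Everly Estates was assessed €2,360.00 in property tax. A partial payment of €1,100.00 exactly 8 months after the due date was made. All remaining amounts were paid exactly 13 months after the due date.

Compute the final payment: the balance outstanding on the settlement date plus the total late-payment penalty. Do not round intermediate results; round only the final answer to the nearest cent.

Balance at month 8: €2,360.0000 × (1 + 0.004)^8 = €2,436.5858…
After €1,100.00 payment: €2,436.5858… − €1,100.00 = €1,336.5858…
Balance at month 13: €1,336.5858… × (1 + 0.004)^5 = €1,363.5322…
Penalty: 13 × 1.25% × €2,360.00 = €383.50
Final settlement = outstanding balance + penalty = €1,363.5322… + €383.50 = €1,747.03

€1,747.03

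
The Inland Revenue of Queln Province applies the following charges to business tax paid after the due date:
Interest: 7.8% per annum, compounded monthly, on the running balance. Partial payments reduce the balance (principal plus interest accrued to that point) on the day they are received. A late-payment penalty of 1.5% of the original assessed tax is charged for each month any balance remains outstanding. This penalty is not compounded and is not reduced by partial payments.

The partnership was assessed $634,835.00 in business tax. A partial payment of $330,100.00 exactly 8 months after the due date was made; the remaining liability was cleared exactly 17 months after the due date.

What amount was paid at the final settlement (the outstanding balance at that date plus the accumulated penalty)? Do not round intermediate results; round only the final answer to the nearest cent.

$520,715.63

Monthly rate = 7.8% ÷ 12 = 0.65%
Balance at month 8: $634,835.0000 × (1 + 0.0065)^8 = $668,607.2727…
After $330,100.00 payment: $668,607.2727… − $330,100.00 = $338,507.2727…
Balance at month 17: $338,507.2727… × (1 + 0.0065)^9 = $358,832.7032…
Penalty: 17 × 1.5% × $634,835.00 = $161,882.93…
Final settlement = outstanding balance + penalty = $358,832.7032… + $161,882.93… = $520,715.63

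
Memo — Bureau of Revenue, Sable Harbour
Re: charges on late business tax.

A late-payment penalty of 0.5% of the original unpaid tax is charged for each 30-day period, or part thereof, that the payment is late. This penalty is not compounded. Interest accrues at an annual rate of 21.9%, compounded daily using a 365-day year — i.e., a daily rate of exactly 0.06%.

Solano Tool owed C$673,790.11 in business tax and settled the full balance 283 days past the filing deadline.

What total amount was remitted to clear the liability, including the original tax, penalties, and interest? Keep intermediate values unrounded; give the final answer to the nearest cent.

C$832,135.82

Penalty periods: ⌈283/30⌉ = 10; penalty = 10 × 0.5% × C$673,790.11 = C$33,689.51…
Interest: C$673,790.11 × ((1 + 0.0006)^283 − 1) = C$673,790.11 × 0.18500747… = C$124,656.2052…
Total = C$673,790.11 + C$33,689.5055 + C$124,656.2052… = C$832,135.82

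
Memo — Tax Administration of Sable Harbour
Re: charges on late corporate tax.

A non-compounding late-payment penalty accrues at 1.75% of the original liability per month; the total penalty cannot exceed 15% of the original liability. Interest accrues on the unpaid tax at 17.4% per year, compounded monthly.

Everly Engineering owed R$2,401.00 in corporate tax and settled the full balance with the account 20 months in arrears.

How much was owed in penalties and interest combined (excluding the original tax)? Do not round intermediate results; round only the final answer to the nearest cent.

R$1,161.24

Penalty (uncapped): 20 × 1.75% × R$2,401.00 = R$840.35; cap = 15% × R$2,401.00 = R$360.15 → penalty = R$360.15
Interest (17.4%/yr ÷ 12 = 1.45%/month): R$2,401.00 × ((1 + 0.0145)^20 − 1) = R$801.0874…
Penalties + interest = R$360.1500 + R$801.0874… = R$1,161.24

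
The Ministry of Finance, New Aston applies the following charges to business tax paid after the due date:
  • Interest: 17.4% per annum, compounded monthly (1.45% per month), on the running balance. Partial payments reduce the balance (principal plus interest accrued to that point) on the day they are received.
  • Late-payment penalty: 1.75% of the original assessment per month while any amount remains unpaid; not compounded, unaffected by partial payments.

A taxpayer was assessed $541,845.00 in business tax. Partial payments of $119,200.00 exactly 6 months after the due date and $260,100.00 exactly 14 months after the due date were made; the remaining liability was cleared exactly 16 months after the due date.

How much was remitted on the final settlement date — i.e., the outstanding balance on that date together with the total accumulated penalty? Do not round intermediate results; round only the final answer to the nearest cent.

Balance at month 6: $541,845.0000 × (1 + 0.0145)^6 = $590,727.7577…
After $119,200.00 payment: $590,727.7577… − $119,200.00 = $471,527.7577…
Balance at month 14: $471,527.7577… × (1 + 0.0145)^8 = $529,082.8382…
After $260,100.00 payment: $529,082.8382… − $260,100.00 = $268,982.8382…
Balance at month 16: $268,982.8382… × (1 + 0.0145)^2 = $276,839.8942…
Penalty: 16 × 1.75% × $541,845.00 = $151,716.60
Final settlement = outstanding balance + penalty = $276,839.8942… + $151,716.60 = $428,556.49

$428,556.49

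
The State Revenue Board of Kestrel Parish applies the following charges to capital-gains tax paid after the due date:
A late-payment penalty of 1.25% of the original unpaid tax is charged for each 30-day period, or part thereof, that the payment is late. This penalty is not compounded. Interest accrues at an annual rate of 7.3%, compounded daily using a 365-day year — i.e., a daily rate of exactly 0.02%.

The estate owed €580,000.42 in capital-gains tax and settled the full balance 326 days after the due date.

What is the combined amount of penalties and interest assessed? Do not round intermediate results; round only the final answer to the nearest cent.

€118,822.09

Penalty periods: ⌈326/30⌉ = 11; penalty = 11 × 1.25% × €580,000.42 = €79,750.06…
Interest: €580,000.42 × ((1 + 0.0002)^326 − 1) = €580,000.42 × 0.06736552… = €39,072.0294…
Penalties + interest = €79,750.0578… + €39,072.0294… = €118,822.09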